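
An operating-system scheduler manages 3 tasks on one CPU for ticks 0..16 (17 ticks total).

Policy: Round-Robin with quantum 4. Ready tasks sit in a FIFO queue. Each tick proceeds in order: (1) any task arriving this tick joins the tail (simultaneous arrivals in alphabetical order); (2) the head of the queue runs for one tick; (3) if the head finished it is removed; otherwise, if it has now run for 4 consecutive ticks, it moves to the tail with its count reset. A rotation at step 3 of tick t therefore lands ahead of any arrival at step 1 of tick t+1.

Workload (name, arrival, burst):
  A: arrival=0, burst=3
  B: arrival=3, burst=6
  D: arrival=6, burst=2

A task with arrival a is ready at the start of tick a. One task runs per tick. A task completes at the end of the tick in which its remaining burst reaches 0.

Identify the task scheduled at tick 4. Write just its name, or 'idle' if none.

running at tick 4 = B

t=0: queue=[A] q_used=0 → run A
t=1: queue=[A] q_used=1 → run A
t=2: queue=[A] q_used=2 → run A
t=3: queue=[B] q_used=0 → run B
t=4: queue=[B] q_used=1 → run B
t=5: queue=[B] q_used=2 → run B
t=6: queue=[B,D] q_used=3 → run B
t=7: queue=[D,B] q_used=0 → run D
t=8: queue=[D,B] q_used=1 → run D
t=9: queue=[B] q_used=0 → run B
t=10: queue=[B] q_used=1 → run B
t=11: (idle)
t=12: (idle)
t=13: (idle)
t=14: (idle)
t=15: (idle)
t=16: (idle)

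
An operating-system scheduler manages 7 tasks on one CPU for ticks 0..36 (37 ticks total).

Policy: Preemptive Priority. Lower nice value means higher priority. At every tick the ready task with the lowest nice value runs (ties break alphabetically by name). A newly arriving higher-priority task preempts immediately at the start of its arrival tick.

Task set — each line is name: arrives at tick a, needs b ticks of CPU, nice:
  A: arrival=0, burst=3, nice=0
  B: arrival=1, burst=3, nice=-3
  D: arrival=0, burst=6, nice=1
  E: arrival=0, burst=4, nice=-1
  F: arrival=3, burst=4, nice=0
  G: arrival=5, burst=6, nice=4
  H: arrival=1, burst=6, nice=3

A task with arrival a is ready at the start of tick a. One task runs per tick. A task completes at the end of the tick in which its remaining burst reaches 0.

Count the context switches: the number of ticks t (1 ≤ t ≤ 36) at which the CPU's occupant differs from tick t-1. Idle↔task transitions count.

t=0: ready={A,D,E} → run E
t=1: ready={A,B,D,E,H} → run B
t=2: ready={A,B,D,E,H} → run B
t=3: ready={A,B,D,E,F,H} → run B
t=4: ready={A,D,E,F,H} → run E
t=5: ready={A,D,E,F,G,H} → run E
t=6: ready={A,D,E,F,G,H} → run E
t=7: ready={A,D,F,G,H} → run A
t=8: ready={A,D,F,G,H} → run A
t=9: ready={A,D,F,G,H} → run A
t=10: ready={D,F,G,H} → run F
t=11: ready={D,F,G,H} → run F
t=12: ready={D,F,G,H} → run F
t=13: ready={D,F,G,H} → run F
t=14: ready={D,G,H} → run D
t=15: ready={D,G,H} → run D
t=16: ready={D,G,H} → run D
t=17: ready={D,G,H} → run D
t=18: ready={D,G,H} → run D
t=19: ready={D,G,H} → run D
t=20: ready={G,H} → run H
t=21: ready={G,H} → run H
t=22: ready={G,H} → run H
t=23: ready={G,H} → run H
t=24: ready={G,H} → run H
t=25: ready={G,H} → run H
t=26: ready={G} → run G
t=27: ready={G} → run G
t=28: ready={G} → run G
t=29: ready={G} → run G
t=30: ready={G} → run G
t=31: ready={G} → run G
t=32: (idle)
t=33: (idle)
t=34: (idle)
t=35: (idle)
t=36: (idle)

context switches = 8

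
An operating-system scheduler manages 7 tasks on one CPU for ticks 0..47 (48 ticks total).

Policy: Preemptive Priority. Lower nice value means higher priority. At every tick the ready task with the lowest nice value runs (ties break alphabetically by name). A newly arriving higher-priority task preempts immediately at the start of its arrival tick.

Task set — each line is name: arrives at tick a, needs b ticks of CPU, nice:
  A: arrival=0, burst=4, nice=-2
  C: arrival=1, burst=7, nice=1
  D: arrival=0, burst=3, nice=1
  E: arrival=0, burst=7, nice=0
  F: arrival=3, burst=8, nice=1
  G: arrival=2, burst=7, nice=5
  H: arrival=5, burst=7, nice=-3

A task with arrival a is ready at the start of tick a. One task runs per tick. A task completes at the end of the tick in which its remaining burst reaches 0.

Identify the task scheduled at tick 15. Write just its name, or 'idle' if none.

t=0: ready={A,D,E} → run A
t=1: ready={A,C,D,E} → run A
t=2: ready={A,C,D,E,G} → run A
t=3: ready={A,C,D,E,F,G} → run A
t=4: ready={C,D,E,F,G} → run E
t=5: ready={C,D,E,F,G,H} → run H
t=6: ready={C,D,E,F,G,H} → run H
t=7: ready={C,D,E,F,G,H} → run H
t=8: ready={C,D,E,F,G,H} → run H
t=9: ready={C,D,E,F,G,H} → run H
t=10: ready={C,D,E,F,G,H} → run H
t=11: ready={C,D,E,F,G,H} → run H
t=12: ready={C,D,E,F,G} → run E
t=13: ready={C,D,E,F,G} → run E
t=14: ready={C,D,E,F,G} → run E
t=15: ready={C,D,E,F,G} → run E
t=16: ready={C,D,E,F,G} → run E
t=17: ready={C,D,E,F,G} → run E
t=18: ready={C,D,F,G} → run C
t=19: ready={C,D,F,G} → run C
t=20: ready={C,D,F,G} → run C
t=21: ready={C,D,F,G} → run C
t=22: ready={C,D,F,G} → run C
t=23: ready={C,D,F,G} → run C
t=24: ready={C,D,F,G} → run C
t=25: ready={D,F,G} → run D
t=26: ready={D,F,G} → run D
t=27: ready={D,F,G} → run D
t=28: ready={F,G} → run F
t=29: ready={F,G} → run F
t=30: ready={F,G} → run F
t=31: ready={F,G} → run F
t=32: ready={F,G} → run F
t=33: ready={F,G} → run F
t=34: ready={F,G} → run F
t=35: ready={F,G} → run F
t=36: ready={G} → run G
t=37: ready={G} → run G
t=38: ready={G} → run G
t=39: ready={G} → run G
t=40: ready={G} → run G
t=41: ready={G} → run G
t=42: ready={G} → run G
t=43: (idle)
t=44: (idle)
t=45: (idle)
t=46: (idle)
t=47: (idle)

running at tick 15 = E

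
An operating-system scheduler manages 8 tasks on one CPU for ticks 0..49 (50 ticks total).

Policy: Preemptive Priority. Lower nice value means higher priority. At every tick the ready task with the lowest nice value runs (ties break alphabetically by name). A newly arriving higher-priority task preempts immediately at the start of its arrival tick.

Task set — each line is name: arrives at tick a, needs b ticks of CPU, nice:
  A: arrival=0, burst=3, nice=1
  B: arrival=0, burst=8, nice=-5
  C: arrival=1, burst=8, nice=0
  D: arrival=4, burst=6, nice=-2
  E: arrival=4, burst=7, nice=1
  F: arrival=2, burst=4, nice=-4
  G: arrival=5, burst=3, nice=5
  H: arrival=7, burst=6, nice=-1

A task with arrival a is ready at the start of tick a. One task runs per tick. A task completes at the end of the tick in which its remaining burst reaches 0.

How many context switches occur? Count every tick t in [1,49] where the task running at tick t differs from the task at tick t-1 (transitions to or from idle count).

t=0: ready={A,B} → run B
t=1: ready={A,B,C} → run B
t=2: ready={A,B,C,F} → run B
t=3: ready={A,B,C,F} → run B
t=4: ready={A,B,C,D,E,F} → run B
t=5: ready={A,B,C,D,E,F,G} → run B
t=6: ready={A,B,C,D,E,F,G} → run B
t=7: ready={A,B,C,D,E,F,G,H} → run B
t=8: ready={A,C,D,E,F,G,H} → run F
t=9: ready={A,C,D,E,F,G,H} → run F
t=10: ready={A,C,D,E,F,G,H} → run F
t=11: ready={A,C,D,E,F,G,H} → run F
t=12: ready={A,C,D,E,G,H} → run D
t=13: ready={A,C,D,E,G,H} → run D
t=14: ready={A,C,D,E,G,H} → run D
t=15: ready={A,C,D,E,G,H} → run D
t=16: ready={A,C,D,E,G,H} → run D
t=17: ready={A,C,D,E,G,H} → run D
t=18: ready={A,C,E,G,H} → run H
t=19: ready={A,C,E,G,H} → run H
t=20: ready={A,C,E,G,H} → run H
t=21: ready={A,C,E,G,H} → run H
t=22: ready={A,C,E,G,H} → run H
t=23: ready={A,C,E,G,H} → run H
t=24: ready={A,C,E,G} → run C
t=25: ready={A,C,E,G} → run C
t=26: ready={A,C,E,G} → run C
t=27: ready={A,C,E,G} → run C
t=28: ready={A,C,E,G} → run C
t=29: ready={A,C,E,G} → run C
t=30: ready={A,C,E,G} → run C
t=31: ready={A,C,E,G} → run C
t=32: ready={A,E,G} → run A
t=33: ready={A,E,G} → run A
t=34: ready={A,E,G} → run A
t=35: ready={E,G} → run E
t=36: ready={E,G} → run E
t=37: ready={E,G} → run E
t=38: ready={E,G} → run E
t=39: ready={E,G} → run E
t=40: ready={E,G} → run E
t=41: ready={E,G} → run E
t=42: ready={G} → run G
t=43: ready={G} → run G
t=44: ready={G} → run G
t=45: (idle)
t=46: (idle)
t=47: (idle)
t=48: (idle)
t=49: (idle)

context switches = 8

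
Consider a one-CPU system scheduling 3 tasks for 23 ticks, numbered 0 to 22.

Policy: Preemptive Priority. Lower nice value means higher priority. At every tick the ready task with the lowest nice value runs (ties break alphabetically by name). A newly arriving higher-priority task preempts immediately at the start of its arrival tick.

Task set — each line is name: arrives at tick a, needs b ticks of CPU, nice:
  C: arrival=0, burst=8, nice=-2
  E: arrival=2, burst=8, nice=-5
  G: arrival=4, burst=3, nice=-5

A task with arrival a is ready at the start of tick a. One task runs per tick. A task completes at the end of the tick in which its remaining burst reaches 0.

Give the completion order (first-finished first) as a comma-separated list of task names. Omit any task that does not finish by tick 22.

t=0: ready={C} → run C
t=1: ready={C} → run C
t=2: ready={C,E} → run E
t=3: ready={C,E} → run E
t=4: ready={C,E,G} → run E
t=5: ready={C,E,G} → run E
t=6: ready={C,E,G} → run E
t=7: ready={C,E,G} → run E
t=8: ready={C,E,G} → run E
t=9: ready={C,E,G} → run E
t=10: ready={C,G} → run G
t=11: ready={C,G} → run G
t=12: ready={C,G} → run G
t=13: ready={C} → run C
t=14: ready={C} → run C
t=15: ready={C} → run C
t=16: ready={C} → run C
t=17: ready={C} → run C
t=18: ready={C} → run C
t=19: (idle)
t=20: (idle)
t=21: (idle)
t=22: (idle)

completion order = E, G, C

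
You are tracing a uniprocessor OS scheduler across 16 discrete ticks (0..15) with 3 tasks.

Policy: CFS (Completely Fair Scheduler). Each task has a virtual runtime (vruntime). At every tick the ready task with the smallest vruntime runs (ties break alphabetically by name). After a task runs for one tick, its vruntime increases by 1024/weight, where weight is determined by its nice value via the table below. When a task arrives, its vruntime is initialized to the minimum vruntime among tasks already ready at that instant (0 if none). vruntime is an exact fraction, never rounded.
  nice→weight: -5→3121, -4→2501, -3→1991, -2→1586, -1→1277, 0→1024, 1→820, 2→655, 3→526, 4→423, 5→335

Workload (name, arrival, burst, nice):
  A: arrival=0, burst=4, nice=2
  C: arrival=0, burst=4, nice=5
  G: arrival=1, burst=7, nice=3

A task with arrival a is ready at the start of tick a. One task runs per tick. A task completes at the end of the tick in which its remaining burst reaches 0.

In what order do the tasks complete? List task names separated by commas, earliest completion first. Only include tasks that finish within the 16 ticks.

completion order = A, C, G

t=0: vr[A=0 C=0] → run A
t=1: vr[A=1024/655 C=0 G=0] → run C
t=2: vr[A=1024/655 C=1024/335 G=0] → run G
t=3: vr[A=1024/655 C=1024/335 G=512/263] → run A
t=4: vr[A=2048/655 C=1024/335 G=512/263] → run G
t=5: vr[A=2048/655 C=1024/335 G=1024/263] → run C
t=6: vr[A=2048/655 C=2048/335 G=1024/263] → run A
t=7: vr[A=3072/655 C=2048/335 G=1024/263] → run G
t=8: vr[A=3072/655 C=2048/335 G=1536/263] → run A
t=9: vr[C=2048/335 G=1536/263] → run G
t=10: vr[C=2048/335 G=2048/263] → run C
t=11: vr[C=3072/335 G=2048/263] → run G
t=12: vr[C=3072/335 G=2560/263] → run C
t=13: vr[G=2560/263] → run G
t=14: vr[G=3072/263] → run G
t=15: (idle)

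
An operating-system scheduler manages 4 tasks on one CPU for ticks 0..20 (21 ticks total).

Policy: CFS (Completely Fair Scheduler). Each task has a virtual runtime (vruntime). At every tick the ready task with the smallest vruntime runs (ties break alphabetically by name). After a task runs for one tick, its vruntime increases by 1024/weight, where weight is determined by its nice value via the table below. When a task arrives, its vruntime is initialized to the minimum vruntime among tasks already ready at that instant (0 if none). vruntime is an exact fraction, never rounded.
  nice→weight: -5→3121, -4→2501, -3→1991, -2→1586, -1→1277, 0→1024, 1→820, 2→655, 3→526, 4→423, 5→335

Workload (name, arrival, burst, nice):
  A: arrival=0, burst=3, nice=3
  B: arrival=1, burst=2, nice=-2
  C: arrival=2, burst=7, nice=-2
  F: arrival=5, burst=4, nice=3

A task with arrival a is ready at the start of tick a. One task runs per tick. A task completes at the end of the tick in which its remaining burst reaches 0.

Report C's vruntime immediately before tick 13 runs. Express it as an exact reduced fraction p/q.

t=0: vr[A=0] → run A
t=1: vr[A=512/263 B=512/263] → run A
t=2: vr[A=1024/263 B=512/263 C=512/263] → run B
t=3: vr[A=1024/263 B=540672/208559 C=512/263] → run C
t=4: vr[A=1024/263 B=540672/208559 C=540672/208559] → run B
t=5: vr[A=1024/263 C=540672/208559 F=540672/208559] → run C
t=6: vr[A=1024/263 C=675328/208559 F=540672/208559] → run F
t=7: vr[A=1024/263 C=675328/208559 F=946688/208559] → run C
t=8: vr[A=1024/263 C=809984/208559 F=946688/208559] → run C
t=9: vr[A=1024/263 C=944640/208559 F=946688/208559] → run A
t=10: vr[C=944640/208559 F=946688/208559] → run C
t=11: vr[C=1079296/208559 F=946688/208559] → run F
t=12: vr[C=1079296/208559 F=1352704/208559] → run C
t=13: vr[C=1213952/208559 F=1352704/208559] → run C
t=14: vr[F=1352704/208559] → run F
t=15: vr[F=1758720/208559] → run F
t=16: (idle)
t=17: (idle)
t=18: (idle)
t=19: (idle)
t=20: (idle)

vruntime(C, start of tick 13) = 1213952/208559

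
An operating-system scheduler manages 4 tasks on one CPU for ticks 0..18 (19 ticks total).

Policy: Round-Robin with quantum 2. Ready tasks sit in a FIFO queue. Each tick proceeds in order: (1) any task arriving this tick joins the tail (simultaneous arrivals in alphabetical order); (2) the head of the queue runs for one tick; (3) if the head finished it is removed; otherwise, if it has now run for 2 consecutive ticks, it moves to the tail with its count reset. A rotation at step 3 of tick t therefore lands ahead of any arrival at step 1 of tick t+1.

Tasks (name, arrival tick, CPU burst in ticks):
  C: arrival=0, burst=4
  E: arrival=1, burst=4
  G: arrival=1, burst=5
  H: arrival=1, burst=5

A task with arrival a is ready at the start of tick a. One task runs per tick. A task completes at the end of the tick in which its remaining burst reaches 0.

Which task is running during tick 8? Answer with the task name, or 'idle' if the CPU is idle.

running at tick 8 = C

t=0: queue=[C] q_used=0 → run C
t=1: queue=[C,E,G,H] q_used=1 → run C
t=2: queue=[E,G,H,C] q_used=0 → run E
t=3: queue=[E,G,H,C] q_used=1 → run E
t=4: queue=[G,H,C,E] q_used=0 → run G
t=5: queue=[G,H,C,E] q_used=1 → run G
t=6: queue=[H,C,E,G] q_used=0 → run H
t=7: queue=[H,C,E,G] q_used=1 → run H
t=8: queue=[C,E,G,H] q_used=0 → run C
t=9: queue=[C,E,G,H] q_used=1 → run C
t=10: queue=[E,G,H] q_used=0 → run E
t=11: queue=[E,G,H] q_used=1 → run E
t=12: queue=[G,H] q_used=0 → run G
t=13: queue=[G,H] q_used=1 → run G
t=14: queue=[H,G] q_used=0 → run H
t=15: queue=[H,G] q_used=1 → run H
t=16: queue=[G,H] q_used=0 → run G
t=17: queue=[H] q_used=0 → run H
t=18: (idle)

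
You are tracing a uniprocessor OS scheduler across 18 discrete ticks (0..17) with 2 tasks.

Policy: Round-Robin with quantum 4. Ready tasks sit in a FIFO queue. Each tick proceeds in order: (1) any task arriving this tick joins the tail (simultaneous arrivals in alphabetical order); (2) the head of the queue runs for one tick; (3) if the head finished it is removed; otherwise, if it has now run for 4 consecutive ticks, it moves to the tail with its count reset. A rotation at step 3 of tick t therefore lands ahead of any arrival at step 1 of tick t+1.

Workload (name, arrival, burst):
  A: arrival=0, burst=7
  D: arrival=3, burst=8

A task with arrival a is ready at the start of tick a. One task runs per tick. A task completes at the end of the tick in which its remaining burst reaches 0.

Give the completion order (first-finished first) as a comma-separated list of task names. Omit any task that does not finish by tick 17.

completion order = A, D

t=0: queue=[A] q_used=0 → run A
t=1: queue=[A] q_used=1 → run A
t=2: queue=[A] q_used=2 → run A
t=3: queue=[A,D] q_used=3 → run A
t=4: queue=[D,A] q_used=0 → run D
t=5: queue=[D,A] q_used=1 → run D
t=6: queue=[D,A] q_used=2 → run D
t=7: queue=[D,A] q_used=3 → run D
t=8: queue=[A,D] q_used=0 → run A
t=9: queue=[A,D] q_used=1 → run A
t=10: queue=[A,D] q_used=2 → run A
t=11: queue=[D] q_used=0 → run D
t=12: queue=[D] q_used=1 → run D
t=13: queue=[D] q_used=2 → run D
t=14: queue=[D] q_used=3 → run D
t=15: (idle)
t=16: (idle)
t=17: (idle)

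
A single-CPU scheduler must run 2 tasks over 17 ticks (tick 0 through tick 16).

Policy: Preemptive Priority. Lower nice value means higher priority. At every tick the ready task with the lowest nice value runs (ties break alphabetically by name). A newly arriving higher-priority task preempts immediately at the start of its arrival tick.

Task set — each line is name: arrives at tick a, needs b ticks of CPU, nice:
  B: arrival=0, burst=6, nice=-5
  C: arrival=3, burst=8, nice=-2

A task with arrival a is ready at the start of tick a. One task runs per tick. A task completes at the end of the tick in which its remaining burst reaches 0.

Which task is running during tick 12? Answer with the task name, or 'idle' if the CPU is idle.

running at tick 12 = C

t=0: ready={B} → run B
t=1: ready={B} → run B
t=2: ready={B} → run B
t=3: ready={B,C} → run B
t=4: ready={B,C} → run B
t=5: ready={B,C} → run B
t=6: ready={C} → run C
t=7: ready={C} → run C
t=8: ready={C} → run C
t=9: ready={C} → run C
t=10: ready={C} → run C
t=11: ready={C} → run C
t=12: ready={C} → run C
t=13: ready={C} → run C
t=14: (idle)
t=15: (idle)
t=16: (idle)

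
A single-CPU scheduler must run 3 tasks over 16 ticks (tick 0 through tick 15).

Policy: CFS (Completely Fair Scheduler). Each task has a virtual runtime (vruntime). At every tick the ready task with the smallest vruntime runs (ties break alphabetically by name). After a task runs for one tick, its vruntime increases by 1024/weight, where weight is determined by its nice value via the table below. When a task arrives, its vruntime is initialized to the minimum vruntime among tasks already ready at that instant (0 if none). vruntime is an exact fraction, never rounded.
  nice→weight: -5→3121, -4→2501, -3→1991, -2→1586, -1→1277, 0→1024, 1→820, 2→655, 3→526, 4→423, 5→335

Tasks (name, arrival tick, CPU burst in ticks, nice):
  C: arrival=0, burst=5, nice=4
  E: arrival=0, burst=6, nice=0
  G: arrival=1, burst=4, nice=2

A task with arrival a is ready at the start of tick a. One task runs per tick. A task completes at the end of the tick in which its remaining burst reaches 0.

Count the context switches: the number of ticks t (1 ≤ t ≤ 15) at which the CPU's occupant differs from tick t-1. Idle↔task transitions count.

context switches = 14

t=0: vr[C=0 E=0] → run C
t=1: vr[C=1024/423 E=0 G=0] → run E
t=2: vr[C=1024/423 E=1 G=0] → run G
t=3: vr[C=1024/423 E=1 G=1024/655] → run E
t=4: vr[C=1024/423 E=2 G=1024/655] → run G
t=5: vr[C=1024/423 E=2 G=2048/655] → run E
t=6: vr[C=1024/423 E=3 G=2048/655] → run C
t=7: vr[C=2048/423 E=3 G=2048/655] → run E
t=8: vr[C=2048/423 E=4 G=2048/655] → run G
t=9: vr[C=2048/423 E=4 G=3072/655] → run E
t=10: vr[C=2048/423 E=5 G=3072/655] → run G
t=11: vr[C=2048/423 E=5] → run C
t=12: vr[C=1024/141 E=5] → run E
t=13: vr[C=1024/141] → run C
t=14: vr[C=4096/423] → run C
t=15: (idle)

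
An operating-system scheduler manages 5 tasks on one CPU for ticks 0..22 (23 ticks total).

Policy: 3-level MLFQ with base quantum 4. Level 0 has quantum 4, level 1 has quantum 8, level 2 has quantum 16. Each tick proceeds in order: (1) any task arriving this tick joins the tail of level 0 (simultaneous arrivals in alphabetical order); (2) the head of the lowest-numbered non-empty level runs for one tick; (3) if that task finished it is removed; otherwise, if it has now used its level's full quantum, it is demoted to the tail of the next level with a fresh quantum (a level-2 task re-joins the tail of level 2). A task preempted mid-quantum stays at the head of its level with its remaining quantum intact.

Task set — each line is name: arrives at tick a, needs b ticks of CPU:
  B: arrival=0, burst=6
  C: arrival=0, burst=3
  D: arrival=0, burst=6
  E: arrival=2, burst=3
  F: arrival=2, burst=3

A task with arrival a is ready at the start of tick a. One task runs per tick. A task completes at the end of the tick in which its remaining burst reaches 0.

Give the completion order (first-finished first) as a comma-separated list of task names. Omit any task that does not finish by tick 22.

completion order = C, E, F, B, D

t=0: L0/L1/L2 = BCD/-/- → run B
t=1: L0/L1/L2 = BCD/-/- → run B
t=2: L0/L1/L2 = BCDEF/-/- → run B
t=3: L0/L1/L2 = BCDEF/-/- → run B
t=4: L0/L1/L2 = CDEF/B/- → run C
t=5: L0/L1/L2 = CDEF/B/- → run C
t=6: L0/L1/L2 = CDEF/B/- → run C
t=7: L0/L1/L2 = DEF/B/- → run D
t=8: L0/L1/L2 = DEF/B/- → run D
t=9: L0/L1/L2 = DEF/B/- → run D
t=10: L0/L1/L2 = DEF/B/- → run D
t=11: L0/L1/L2 = EF/BD/- → run E
t=12: L0/L1/L2 = EF/BD/- → run E
t=13: L0/L1/L2 = EF/BD/- → run E
t=14: L0/L1/L2 = F/BD/- → run F
t=15: L0/L1/L2 = F/BD/- → run F
t=16: L0/L1/L2 = F/BD/- → run F
t=17: L0/L1/L2 = -/BD/- → run B
t=18: L0/L1/L2 = -/BD/- → run B
t=19: L0/L1/L2 = -/D/- → run D
t=20: L0/L1/L2 = -/D/- → run D
t=21: (idle)
t=22: (idle)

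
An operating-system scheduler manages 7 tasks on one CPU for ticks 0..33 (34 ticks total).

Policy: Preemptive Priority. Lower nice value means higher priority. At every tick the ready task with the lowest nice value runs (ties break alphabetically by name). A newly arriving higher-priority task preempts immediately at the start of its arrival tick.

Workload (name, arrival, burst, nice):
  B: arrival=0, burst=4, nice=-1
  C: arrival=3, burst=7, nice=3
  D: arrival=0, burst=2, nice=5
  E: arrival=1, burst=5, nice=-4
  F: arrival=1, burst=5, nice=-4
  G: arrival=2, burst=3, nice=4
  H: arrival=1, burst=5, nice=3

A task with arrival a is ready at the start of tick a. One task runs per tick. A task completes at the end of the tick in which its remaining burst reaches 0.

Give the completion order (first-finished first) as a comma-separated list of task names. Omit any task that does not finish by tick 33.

t=0: ready={B,D} → run B
t=1: ready={B,D,E,F,H} → run E
t=2: ready={B,D,E,F,G,H} → run E
t=3: ready={B,C,D,E,F,G,H} → run E
t=4: ready={B,C,D,E,F,G,H} → run E
t=5: ready={B,C,D,E,F,G,H} → run E
t=6: ready={B,C,D,F,G,H} → run F
t=7: ready={B,C,D,F,G,H} → run F
t=8: ready={B,C,D,F,G,H} → run F
t=9: ready={B,C,D,F,G,H} → run F
t=10: ready={B,C,D,F,G,H} → run F
t=11: ready={B,C,D,G,H} → run B
t=12: ready={B,C,D,G,H} → run B
t=13: ready={B,C,D,G,H} → run B
t=14: ready={C,D,G,H} → run C
t=15: ready={C,D,G,H} → run C
t=16: ready={C,D,G,H} → run C
t=17: ready={C,D,G,H} → run C
t=18: ready={C,D,G,H} → run C
t=19: ready={C,D,G,H} → run C
t=20: ready={C,D,G,H} → run C
t=21: ready={D,G,H} → run H
t=22: ready={D,G,H} → run H
t=23: ready={D,G,H} → run H
t=24: ready={D,G,H} → run H
t=25: ready={D,G,H} → run H
t=26: ready={D,G} → run G
t=27: ready={D,G} → run G
t=28: ready={D,G} → run G
t=29: ready={D} → run D
t=30: ready={D} → run D
t=31: (idle)
t=32: (idle)
t=33: (idle)

completion order = E, F, B, C, H, G, D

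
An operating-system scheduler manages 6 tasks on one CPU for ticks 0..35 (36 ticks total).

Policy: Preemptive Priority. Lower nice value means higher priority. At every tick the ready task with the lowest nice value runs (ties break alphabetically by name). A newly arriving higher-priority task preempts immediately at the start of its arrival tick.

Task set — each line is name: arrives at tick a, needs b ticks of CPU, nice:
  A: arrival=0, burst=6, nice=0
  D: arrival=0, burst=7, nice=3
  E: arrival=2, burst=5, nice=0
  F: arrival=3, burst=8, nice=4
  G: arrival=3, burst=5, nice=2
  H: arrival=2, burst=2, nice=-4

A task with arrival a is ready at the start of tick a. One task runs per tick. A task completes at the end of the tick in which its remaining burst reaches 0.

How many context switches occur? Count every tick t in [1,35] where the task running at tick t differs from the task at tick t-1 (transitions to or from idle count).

t=0: ready={A,D} → run A
t=1: ready={A,D} → run A
t=2: ready={A,D,E,H} → run H
t=3: ready={A,D,E,F,G,H} → run H
t=4: ready={A,D,E,F,G} → run A
t=5: ready={A,D,E,F,G} → run A
t=6: ready={A,D,E,F,G} → run A
t=7: ready={A,D,E,F,G} → run A
t=8: ready={D,E,F,G} → run E
t=9: ready={D,E,F,G} → run E
t=10: ready={D,E,F,G} → run E
t=11: ready={D,E,F,G} → run E
t=12: ready={D,E,F,G} → run E
t=13: ready={D,F,G} → run G
t=14: ready={D,F,G} → run G
t=15: ready={D,F,G} → run G
t=16: ready={D,F,G} → run G
t=17: ready={D,F,G} → run G
t=18: ready={D,F} → run D
t=19: ready={D,F} → run D
t=20: ready={D,F} → run D
t=21: ready={D,F} → run D
t=22: ready={D,F} → run D
t=23: ready={D,F} → run D
t=24: ready={D,F} → run D
t=25: ready={F} → run F
t=26: ready={F} → run F
t=27: ready={F} → run F
t=28: ready={F} → run F
t=29: ready={F} → run F
t=30: ready={F} → run F
t=31: ready={F} → run F
t=32: ready={F} → run F
t=33: (idle)
t=34: (idle)
t=35: (idle)

context switches = 7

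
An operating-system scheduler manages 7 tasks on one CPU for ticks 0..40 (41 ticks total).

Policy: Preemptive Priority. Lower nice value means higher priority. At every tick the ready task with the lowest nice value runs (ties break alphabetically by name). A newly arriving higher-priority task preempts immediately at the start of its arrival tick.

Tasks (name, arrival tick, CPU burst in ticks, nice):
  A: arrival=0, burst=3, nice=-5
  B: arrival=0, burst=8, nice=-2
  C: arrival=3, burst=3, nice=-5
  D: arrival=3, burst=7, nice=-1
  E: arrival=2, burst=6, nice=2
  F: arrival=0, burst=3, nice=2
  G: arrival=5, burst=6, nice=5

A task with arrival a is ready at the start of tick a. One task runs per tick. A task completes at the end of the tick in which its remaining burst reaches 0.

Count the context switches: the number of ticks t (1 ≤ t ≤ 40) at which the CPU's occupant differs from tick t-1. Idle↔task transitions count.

t=0: ready={A,B,F} → run A
t=1: ready={A,B,F} → run A
t=2: ready={A,B,E,F} → run A
t=3: ready={B,C,D,E,F} → run C
t=4: ready={B,C,D,E,F} → run C
t=5: ready={B,C,D,E,F,G} → run C
t=6: ready={B,D,E,F,G} → run B
t=7: ready={B,D,E,F,G} → run B
t=8: ready={B,D,E,F,G} → run B
t=9: ready={B,D,E,F,G} → run B
t=10: ready={B,D,E,F,G} → run B
t=11: ready={B,D,E,F,G} → run B
t=12: ready={B,D,E,F,G} → run B
t=13: ready={B,D,E,F,G} → run B
t=14: ready={D,E,F,G} → run D
t=15: ready={D,E,F,G} → run D
t=16: ready={D,E,F,G} → run D
t=17: ready={D,E,F,G} → run D
t=18: ready={D,E,F,G} → run D
t=19: ready={D,E,F,G} → run D
t=20: ready={D,E,F,G} → run D
t=21: ready={E,F,G} → run E
t=22: ready={E,F,G} → run E
t=23: ready={E,F,G} → run E
t=24: ready={E,F,G} → run E
t=25: ready={E,F,G} → run E
t=26: ready={E,F,G} → run E
t=27: ready={F,G} → run F
t=28: ready={F,G} → run F
t=29: ready={F,G} → run F
t=30: ready={G} → run G
t=31: ready={G} → run G
t=32: ready={G} → run G
t=33: ready={G} → run G
t=34: ready={G} → run G
t=35: ready={G} → run G
t=36: (idle)
t=37: (idle)
t=38: (idle)
t=39: (idle)
t=40: (idle)

context switches = 7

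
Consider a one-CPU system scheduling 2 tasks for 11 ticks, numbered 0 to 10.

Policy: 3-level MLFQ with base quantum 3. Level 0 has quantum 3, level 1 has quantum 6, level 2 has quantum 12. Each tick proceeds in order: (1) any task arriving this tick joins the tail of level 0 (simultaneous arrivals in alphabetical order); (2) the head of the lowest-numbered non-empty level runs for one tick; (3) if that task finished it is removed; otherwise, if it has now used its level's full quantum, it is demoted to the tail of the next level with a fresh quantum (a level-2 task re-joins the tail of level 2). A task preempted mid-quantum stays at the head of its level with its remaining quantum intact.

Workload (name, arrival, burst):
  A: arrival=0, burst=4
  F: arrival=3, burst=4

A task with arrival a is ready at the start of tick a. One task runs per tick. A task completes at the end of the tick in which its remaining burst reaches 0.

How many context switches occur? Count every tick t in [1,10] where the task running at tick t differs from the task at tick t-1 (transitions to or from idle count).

context switches = 4

t=0: L0/L1/L2 = A/-/- → run A
t=1: L0/L1/L2 = A/-/- → run A
t=2: L0/L1/L2 = A/-/- → run A
t=3: L0/L1/L2 = F/A/- → run F
t=4: L0/L1/L2 = F/A/- → run F
t=5: L0/L1/L2 = F/A/- → run F
t=6: L0/L1/L2 = -/AF/- → run A
t=7: L0/L1/L2 = -/F/- → run F
t=8: (idle)
t=9: (idle)
t=10: (idle)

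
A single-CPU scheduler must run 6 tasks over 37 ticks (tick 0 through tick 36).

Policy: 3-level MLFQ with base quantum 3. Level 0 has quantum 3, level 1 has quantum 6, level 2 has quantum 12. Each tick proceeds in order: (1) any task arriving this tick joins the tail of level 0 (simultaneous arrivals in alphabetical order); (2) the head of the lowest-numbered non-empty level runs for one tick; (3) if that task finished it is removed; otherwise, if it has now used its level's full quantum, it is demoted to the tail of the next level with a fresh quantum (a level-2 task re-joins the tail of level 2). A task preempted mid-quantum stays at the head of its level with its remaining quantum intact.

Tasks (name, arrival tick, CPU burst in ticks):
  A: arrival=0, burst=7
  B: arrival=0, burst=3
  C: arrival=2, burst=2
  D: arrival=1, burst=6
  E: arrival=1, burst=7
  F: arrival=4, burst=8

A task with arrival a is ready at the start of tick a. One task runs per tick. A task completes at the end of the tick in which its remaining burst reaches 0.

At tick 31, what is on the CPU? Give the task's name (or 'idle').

running at tick 31 = F

t=0: L0/L1/L2 = AB/-/- → run A
t=1: L0/L1/L2 = ABDE/-/- → run A
t=2: L0/L1/L2 = ABDEC/-/- → run A
t=3: L0/L1/L2 = BDEC/A/- → run B
t=4: L0/L1/L2 = BDECF/A/- → run B
t=5: L0/L1/L2 = BDECF/A/- → run B
t=6: L0/L1/L2 = DECF/A/- → run D
t=7: L0/L1/L2 = DECF/A/- → run D
t=8: L0/L1/L2 = DECF/A/- → run D
t=9: L0/L1/L2 = ECF/AD/- → run E
t=10: L0/L1/L2 = ECF/AD/- → run E
t=11: L0/L1/L2 = ECF/AD/- → run E
t=12: L0/L1/L2 = CF/ADE/- → run C
t=13: L0/L1/L2 = CF/ADE/- → run C
t=14: L0/L1/L2 = F/ADE/- → run F
t=15: L0/L1/L2 = F/ADE/- → run F
t=16: L0/L1/L2 = F/ADE/- → run F
t=17: L0/L1/L2 = -/ADEF/- → run A
t=18: L0/L1/L2 = -/ADEF/- → run A
t=19: L0/L1/L2 = -/ADEF/- → run A
t=20: L0/L1/L2 = -/ADEF/- → run A
t=21: L0/L1/L2 = -/DEF/- → run D
t=22: L0/L1/L2 = -/DEF/- → run D
t=23: L0/L1/L2 = -/DEF/- → run D
t=24: L0/L1/L2 = -/EF/- → run E
t=25: L0/L1/L2 = -/EF/- → run E
t=26: L0/L1/L2 = -/EF/- → run E
t=27: L0/L1/L2 = -/EF/- → run E
t=28: L0/L1/L2 = -/F/- → run F
t=29: L0/L1/L2 = -/F/- → run F
t=30: L0/L1/L2 = -/F/- → run F
t=31: L0/L1/L2 = -/F/- → run F
t=32: L0/L1/L2 = -/F/- → run F
t=33: (idle)
t=34: (idle)
t=35: (idle)
t=36: (idle)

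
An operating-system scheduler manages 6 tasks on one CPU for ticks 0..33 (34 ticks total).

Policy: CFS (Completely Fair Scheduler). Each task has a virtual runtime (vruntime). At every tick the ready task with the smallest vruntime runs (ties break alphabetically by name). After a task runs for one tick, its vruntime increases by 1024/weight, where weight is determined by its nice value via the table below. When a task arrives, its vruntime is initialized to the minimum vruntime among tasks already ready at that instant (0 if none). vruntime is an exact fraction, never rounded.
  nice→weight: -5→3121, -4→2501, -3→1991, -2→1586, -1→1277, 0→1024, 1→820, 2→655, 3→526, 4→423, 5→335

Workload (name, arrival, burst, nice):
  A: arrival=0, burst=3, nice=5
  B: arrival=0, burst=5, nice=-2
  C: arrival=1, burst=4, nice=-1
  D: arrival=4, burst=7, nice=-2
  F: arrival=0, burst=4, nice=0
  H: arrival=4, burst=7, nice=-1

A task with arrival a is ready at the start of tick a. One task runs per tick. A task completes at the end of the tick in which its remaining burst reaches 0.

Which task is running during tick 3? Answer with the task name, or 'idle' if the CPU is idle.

running at tick 3 = F

t=0: vr[A=0 B=0 F=0] → run A
t=1: vr[A=1024/335 B=0 C=0 F=0] → run B
t=2: vr[A=1024/335 B=512/793 C=0 F=0] → run C
t=3: vr[A=1024/335 B=512/793 C=1024/1277 F=0] → run F
t=4: vr[A=1024/335 B=512/793 C=1024/1277 D=512/793 F=1 H=512/793] → run B
t=5: vr[A=1024/335 B=1024/793 C=1024/1277 D=512/793 F=1 H=512/793] → run D
t=6: vr[A=1024/335 B=1024/793 C=1024/1277 D=1024/793 F=1 H=512/793] → run H
t=7: vr[A=1024/335 B=1024/793 C=1024/1277 D=1024/793 F=1 H=1465856/1012661] → run C
t=8: vr[A=1024/335 B=1024/793 C=2048/1277 D=1024/793 F=1 H=1465856/1012661] → run F
t=9: vr[A=1024/335 B=1024/793 C=2048/1277 D=1024/793 F=2 H=1465856/1012661] → run B
t=10: vr[A=1024/335 B=1536/793 C=2048/1277 D=1024/793 F=2 H=1465856/1012661] → run D
t=11: vr[A=1024/335 B=1536/793 C=2048/1277 D=1536/793 F=2 H=1465856/1012661] → run H
t=12: vr[A=1024/335 B=1536/793 C=2048/1277 D=1536/793 F=2 H=2277888/1012661] → run C
t=13: vr[A=1024/335 B=1536/793 C=3072/1277 D=1536/793 F=2 H=2277888/1012661] → run B
t=14: vr[A=1024/335 B=2048/793 C=3072/1277 D=1536/793 F=2 H=2277888/1012661] → run D
t=15: vr[A=1024/335 B=2048/793 C=3072/1277 D=2048/793 F=2 H=2277888/1012661] → run F
t=16: vr[A=1024/335 B=2048/793 C=3072/1277 D=2048/793 F=3 H=2277888/1012661] → run H
t=17: vr[A=1024/335 B=2048/793 C=3072/1277 D=2048/793 F=3 H=3089920/1012661] → run C
t=18: vr[A=1024/335 B=2048/793 D=2048/793 F=3 H=3089920/1012661] → run B
t=19: vr[A=1024/335 D=2048/793 F=3 H=3089920/1012661] → run D
t=20: vr[A=1024/335 D=2560/793 F=3 H=3089920/1012661] → run F
t=21: vr[A=1024/335 D=2560/793 H=3089920/1012661] → run H
t=22: vr[A=1024/335 D=2560/793 H=3901952/1012661] → run A
t=23: vr[A=2048/335 D=2560/793 H=3901952/1012661] → run D
t=24: vr[A=2048/335 D=3072/793 H=3901952/1012661] → run H
t=25: vr[A=2048/335 D=3072/793 H=4713984/1012661] → run D
t=26: vr[A=2048/335 D=3584/793 H=4713984/1012661] → run D
t=27: vr[A=2048/335 H=4713984/1012661] → run H
t=28: vr[A=2048/335 H=5526016/1012661] → run H
t=29: vr[A=2048/335] → run A
t=30: (idle)
t=31: (idle)
t=32: (idle)
t=33: (idle)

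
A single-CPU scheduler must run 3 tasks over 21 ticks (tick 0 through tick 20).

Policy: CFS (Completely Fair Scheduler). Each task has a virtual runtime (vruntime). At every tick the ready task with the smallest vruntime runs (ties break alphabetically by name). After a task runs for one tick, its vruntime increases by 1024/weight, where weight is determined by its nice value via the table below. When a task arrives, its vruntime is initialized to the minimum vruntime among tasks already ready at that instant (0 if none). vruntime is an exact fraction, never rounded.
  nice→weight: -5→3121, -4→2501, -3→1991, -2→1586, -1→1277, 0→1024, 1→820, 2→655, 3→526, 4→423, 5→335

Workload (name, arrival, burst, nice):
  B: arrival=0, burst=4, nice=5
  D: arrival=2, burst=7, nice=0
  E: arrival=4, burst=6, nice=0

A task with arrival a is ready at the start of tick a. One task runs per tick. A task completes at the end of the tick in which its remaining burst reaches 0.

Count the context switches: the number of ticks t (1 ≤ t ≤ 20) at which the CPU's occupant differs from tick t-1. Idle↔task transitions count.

context switches = 14

t=0: vr[B=0] → run B
t=1: vr[B=1024/335] → run B
t=2: vr[B=2048/335 D=2048/335] → run B
t=3: vr[B=3072/335 D=2048/335] → run D
t=4: vr[B=3072/335 D=2383/335 E=2383/335] → run D
t=5: vr[B=3072/335 D=2718/335 E=2383/335] → run E
t=6: vr[B=3072/335 D=2718/335 E=2718/335] → run D
t=7: vr[B=3072/335 D=3053/335 E=2718/335] → run E
t=8: vr[B=3072/335 D=3053/335 E=3053/335] → run D
t=9: vr[B=3072/335 D=3388/335 E=3053/335] → run E
t=10: vr[B=3072/335 D=3388/335 E=3388/335] → run B
t=11: vr[D=3388/335 E=3388/335] → run D
t=12: vr[D=3723/335 E=3388/335] → run E
t=13: vr[D=3723/335 E=3723/335] → run D
t=14: vr[D=4058/335 E=3723/335] → run E
t=15: vr[D=4058/335 E=4058/335] → run D
t=16: vr[E=4058/335] → run E
t=17: (idle)
t=18: (idle)
t=19: (idle)
t=20: (idle)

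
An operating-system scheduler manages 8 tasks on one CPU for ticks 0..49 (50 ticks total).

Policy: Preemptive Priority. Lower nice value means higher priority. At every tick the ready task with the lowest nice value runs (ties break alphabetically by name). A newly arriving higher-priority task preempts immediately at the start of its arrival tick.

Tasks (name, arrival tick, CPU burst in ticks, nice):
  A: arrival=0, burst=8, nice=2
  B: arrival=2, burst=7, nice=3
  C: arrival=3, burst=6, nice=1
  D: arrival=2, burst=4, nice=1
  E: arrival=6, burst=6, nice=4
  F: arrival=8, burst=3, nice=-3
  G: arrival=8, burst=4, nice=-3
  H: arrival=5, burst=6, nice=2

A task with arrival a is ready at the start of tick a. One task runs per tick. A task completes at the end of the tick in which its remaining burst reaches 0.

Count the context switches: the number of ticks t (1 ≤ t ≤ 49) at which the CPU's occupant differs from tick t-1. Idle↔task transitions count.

context switches = 11

t=0: ready={A} → run A
t=1: ready={A} → run A
t=2: ready={A,B,D} → run D
t=3: ready={A,B,C,D} → run C
t=4: ready={A,B,C,D} → run C
t=5: ready={A,B,C,D,H} → run C
t=6: ready={A,B,C,D,E,H} → run C
t=7: ready={A,B,C,D,E,H} → run C
t=8: ready={A,B,C,D,E,F,G,H} → run F
t=9: ready={A,B,C,D,E,F,G,H} → run F
t=10: ready={A,B,C,D,E,F,G,H} → run F
t=11: ready={A,B,C,D,E,G,H} → run G
t=12: ready={A,B,C,D,E,G,H} → run G
t=13: ready={A,B,C,D,E,G,H} → run G
t=14: ready={A,B,C,D,E,G,H} → run G
t=15: ready={A,B,C,D,E,H} → run C
t=16: ready={A,B,D,E,H} → run D
t=17: ready={A,B,D,E,H} → run D
t=18: ready={A,B,D,E,H} → run D
t=19: ready={A,B,E,H} → run A
t=20: ready={A,B,E,H} → run A
t=21: ready={A,B,E,H} → run A
t=22: ready={A,B,E,H} → run A
t=23: ready={A,B,E,H} → run A
t=24: ready={A,B,E,H} → run A
t=25: ready={B,E,H} → run H
t=26: ready={B,E,H} → run H
t=27: ready={B,E,H} → run H
t=28: ready={B,E,H} → run H
t=29: ready={B,E,H} → run H
t=30: ready={B,E,H} → run H
t=31: ready={B,E} → run B
t=32: ready={B,E} → run B
t=33: ready={B,E} → run B
t=34: ready={B,E} → run B
t=35: ready={B,E} → run B
t=36: ready={B,E} → run B
t=37: ready={B,E} → run B
t=38: ready={E} → run E
t=39: ready={E} → run E
t=40: ready={E} → run E
t=41: ready={E} → run E
t=42: ready={E} → run E
t=43: ready={E} → run E
t=44: (idle)
t=45: (idle)
t=46: (idle)
t=47: (idle)
t=48: (idle)
t=49: (idle)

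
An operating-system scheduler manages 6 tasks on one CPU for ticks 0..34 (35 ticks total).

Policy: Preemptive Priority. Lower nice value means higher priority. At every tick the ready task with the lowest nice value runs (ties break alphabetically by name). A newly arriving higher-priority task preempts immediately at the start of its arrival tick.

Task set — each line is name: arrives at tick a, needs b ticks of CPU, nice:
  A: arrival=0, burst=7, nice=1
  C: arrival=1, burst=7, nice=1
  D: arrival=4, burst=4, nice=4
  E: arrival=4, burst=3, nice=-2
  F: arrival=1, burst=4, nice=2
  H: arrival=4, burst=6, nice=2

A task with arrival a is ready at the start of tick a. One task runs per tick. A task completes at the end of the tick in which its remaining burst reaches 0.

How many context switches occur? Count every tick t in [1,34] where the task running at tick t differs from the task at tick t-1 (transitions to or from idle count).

t=0: ready={A} → run A
t=1: ready={A,C,F} → run A
t=2: ready={A,C,F} → run A
t=3: ready={A,C,F} → run A
t=4: ready={A,C,D,E,F,H} → run E
t=5: ready={A,C,D,E,F,H} → run E
t=6: ready={A,C,D,E,F,H} → run E
t=7: ready={A,C,D,F,H} → run A
t=8: ready={A,C,D,F,H} → run A
t=9: ready={A,C,D,F,H} → run A
t=10: ready={C,D,F,H} → run C
t=11: ready={C,D,F,H} → run C
t=12: ready={C,D,F,H} → run C
t=13: ready={C,D,F,H} → run C
t=14: ready={C,D,F,H} → run C
t=15: ready={C,D,F,H} → run C
t=16: ready={C,D,F,H} → run C
t=17: ready={D,F,H} → run F
t=18: ready={D,F,H} → run F
t=19: ready={D,F,H} → run F
t=20: ready={D,F,H} → run F
t=21: ready={D,H} → run H
t=22: ready={D,H} → run H
t=23: ready={D,H} → run H
t=24: ready={D,H} → run H
t=25: ready={D,H} → run H
t=26: ready={D,H} → run H
t=27: ready={D} → run D
t=28: ready={D} → run D
t=29: ready={D} → run D
t=30: ready={D} → run D
t=31: (idle)
t=32: (idle)
t=33: (idle)
t=34: (idle)

context switches = 7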